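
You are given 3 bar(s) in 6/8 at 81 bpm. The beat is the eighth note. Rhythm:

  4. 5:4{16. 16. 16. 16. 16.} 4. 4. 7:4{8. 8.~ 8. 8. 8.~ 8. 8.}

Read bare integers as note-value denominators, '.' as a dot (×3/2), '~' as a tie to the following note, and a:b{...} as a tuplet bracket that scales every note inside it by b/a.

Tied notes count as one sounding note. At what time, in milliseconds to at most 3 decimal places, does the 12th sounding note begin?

1. 0.0ms @ 0 + 2222.222ms (3)
2. 2222.222ms @ 3 + 444.444ms (3/5)
3. 2666.667ms @ 18/5 + 444.444ms (3/5)
4. 3111.111ms @ 21/5 + 444.444ms (3/5)
5. 3555.556ms @ 24/5 + 444.444ms (3/5)
6. 4000.0ms @ 27/5 + 444.444ms (3/5)
7. 4444.444ms @ 6 + 2222.222ms (3)
8. 6666.667ms @ 9 + 2222.222ms (3)
9. 8888.889ms @ 12 + 634.921ms (6/7)
10. 9523.81ms @ 90/7 + 1269.841ms (12/7)
11. 10793.651ms @ 102/7 + 634.921ms (6/7)
12. 11428.571ms @ 108/7 + 1269.841ms (12/7)
13. 12698.413ms @ 120/7 + 634.921ms (6/7)

note 12 onset = 108/7b = 11428.571ms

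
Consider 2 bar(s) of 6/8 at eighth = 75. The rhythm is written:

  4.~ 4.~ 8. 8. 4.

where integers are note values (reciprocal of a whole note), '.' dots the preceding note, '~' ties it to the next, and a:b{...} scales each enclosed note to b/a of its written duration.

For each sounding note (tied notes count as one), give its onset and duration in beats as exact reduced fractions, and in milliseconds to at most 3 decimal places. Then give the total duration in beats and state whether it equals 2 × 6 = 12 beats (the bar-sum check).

1) 0.0ms=0b +6000.0ms=15/2b
2) 6000.0ms=15/2b +1200.0ms=3/2b
3) 7200.0ms=9b +2400.0ms=3b
Σ=12b of 12 (75bpm 6/8) — PASS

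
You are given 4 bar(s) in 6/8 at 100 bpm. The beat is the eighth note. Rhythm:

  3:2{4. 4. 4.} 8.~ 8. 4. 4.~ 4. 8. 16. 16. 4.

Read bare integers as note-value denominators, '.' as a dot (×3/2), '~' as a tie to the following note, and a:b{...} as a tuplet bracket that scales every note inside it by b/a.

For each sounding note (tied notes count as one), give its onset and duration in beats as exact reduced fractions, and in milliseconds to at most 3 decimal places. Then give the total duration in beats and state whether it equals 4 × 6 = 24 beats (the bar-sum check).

1) 0.0ms=0b +1200.0ms=2b
2) 1200.0ms=2b +1200.0ms=2b
3) 2400.0ms=4b +1200.0ms=2b
4) 3600.0ms=6b +1800.0ms=3b
5) 5400.0ms=9b +1800.0ms=3b
6) 7200.0ms=12b +3600.0ms=6b
7) 10800.0ms=18b +900.0ms=3/2b
8) 11700.0ms=39/2b +450.0ms=3/4b
9) 12150.0ms=81/4b +450.0ms=3/4b
10) 12600.0ms=21b +1800.0ms=3b
Σ=24b of 24 (100bpm 6/8) — PASS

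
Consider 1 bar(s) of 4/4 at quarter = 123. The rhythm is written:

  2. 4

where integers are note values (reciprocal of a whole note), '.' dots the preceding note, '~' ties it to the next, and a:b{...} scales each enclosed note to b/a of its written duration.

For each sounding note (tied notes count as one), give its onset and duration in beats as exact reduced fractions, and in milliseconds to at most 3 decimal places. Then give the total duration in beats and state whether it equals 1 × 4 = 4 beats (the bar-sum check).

1) 0.0ms=0b +1463.415ms=3b
2) 1463.415ms=3b +487.805ms=1b
Σ=4b of 4 (123bpm 4/4) — PASS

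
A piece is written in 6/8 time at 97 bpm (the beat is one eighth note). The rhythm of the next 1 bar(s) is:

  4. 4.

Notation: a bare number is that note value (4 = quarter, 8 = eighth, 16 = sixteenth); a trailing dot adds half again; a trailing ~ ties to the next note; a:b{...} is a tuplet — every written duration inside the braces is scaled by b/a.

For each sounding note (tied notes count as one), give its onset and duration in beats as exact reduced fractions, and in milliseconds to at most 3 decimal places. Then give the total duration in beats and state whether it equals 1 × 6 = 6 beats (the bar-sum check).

1) 0.0ms=0b +1855.67ms=3b
2) 1855.67ms=3b +1855.67ms=3b
Σ=6b of 6 (97bpm 6/8) — PASS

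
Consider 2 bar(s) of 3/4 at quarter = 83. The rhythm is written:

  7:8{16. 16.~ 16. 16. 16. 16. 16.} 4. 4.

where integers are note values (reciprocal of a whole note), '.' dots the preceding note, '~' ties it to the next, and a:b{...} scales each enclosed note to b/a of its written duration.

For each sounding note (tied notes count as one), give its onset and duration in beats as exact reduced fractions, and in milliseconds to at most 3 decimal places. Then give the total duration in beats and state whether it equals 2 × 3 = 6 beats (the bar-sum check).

1) 0.0ms=0b +309.811ms=3/7b
2) 309.811ms=3/7b +619.621ms=6/7b
3) 929.432ms=9/7b +309.811ms=3/7b
4) 1239.243ms=12/7b +309.811ms=3/7b
5) 1549.053ms=15/7b +309.811ms=3/7b
6) 1858.864ms=18/7b +309.811ms=3/7b
7) 2168.675ms=3b +1084.337ms=3/2b
8) 3253.012ms=9/2b +1084.337ms=3/2b
Σ=6b of 6 (83bpm 3/4) — PASS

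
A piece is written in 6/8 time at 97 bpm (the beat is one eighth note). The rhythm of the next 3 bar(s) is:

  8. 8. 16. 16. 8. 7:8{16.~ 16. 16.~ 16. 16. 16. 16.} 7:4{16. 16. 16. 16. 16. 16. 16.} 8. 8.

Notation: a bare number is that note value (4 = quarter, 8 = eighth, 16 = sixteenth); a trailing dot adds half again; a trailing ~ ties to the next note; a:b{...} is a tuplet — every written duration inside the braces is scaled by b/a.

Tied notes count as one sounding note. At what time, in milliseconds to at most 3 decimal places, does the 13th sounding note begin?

1. 0.0ms @ 0 + 927.835ms (3/2)
2. 927.835ms @ 3/2 + 927.835ms (3/2)
3. 1855.67ms @ 3 + 463.918ms (3/4)
4. 2319.588ms @ 15/4 + 463.918ms (3/4)
5. 2783.505ms @ 9/2 + 927.835ms (3/2)
6. 3711.34ms @ 6 + 1060.383ms (12/7)
7. 4771.723ms @ 54/7 + 1060.383ms (12/7)
8. 5832.106ms @ 66/7 + 530.191ms (6/7)
9. 6362.297ms @ 72/7 + 530.191ms (6/7)
10. 6892.489ms @ 78/7 + 530.191ms (6/7)
11. 7422.68ms @ 12 + 265.096ms (3/7)
12. 7687.776ms @ 87/7 + 265.096ms (3/7)
13. 7952.872ms @ 90/7 + 265.096ms (3/7)
14. 8217.968ms @ 93/7 + 265.096ms (3/7)
15. 8483.063ms @ 96/7 + 265.096ms (3/7)
16. 8748.159ms @ 99/7 + 265.096ms (3/7)
17. 9013.255ms @ 102/7 + 265.096ms (3/7)
18. 9278.351ms @ 15 + 927.835ms (3/2)
19. 10206.186ms @ 33/2 + 927.835ms (3/2)

note 13 onset = 90/7b = 7952.872ms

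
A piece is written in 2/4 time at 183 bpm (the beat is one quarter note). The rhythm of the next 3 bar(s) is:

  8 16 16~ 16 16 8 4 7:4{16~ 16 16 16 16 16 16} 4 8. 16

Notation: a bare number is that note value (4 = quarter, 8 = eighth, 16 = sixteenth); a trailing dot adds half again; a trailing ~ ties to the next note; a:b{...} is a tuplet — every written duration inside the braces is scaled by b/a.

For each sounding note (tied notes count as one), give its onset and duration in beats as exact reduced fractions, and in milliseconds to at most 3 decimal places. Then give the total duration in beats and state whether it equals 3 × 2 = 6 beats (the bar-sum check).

1) 0.0ms=0b +163.934ms=1/2b
2) 163.934ms=1/2b +81.967ms=1/4b
3) 245.902ms=3/4b +163.934ms=1/2b
4) 409.836ms=5/4b +81.967ms=1/4b
5) 491.803ms=3/2b +163.934ms=1/2b
6) 655.738ms=2b +327.869ms=1b
7) 983.607ms=3b +93.677ms=2/7b
8) 1077.283ms=23/7b +46.838ms=1/7b
9) 1124.122ms=24/7b +46.838ms=1/7b
10) 1170.96ms=25/7b +46.838ms=1/7b
11) 1217.799ms=26/7b +46.838ms=1/7b
12) 1264.637ms=27/7b +46.838ms=1/7b
13) 1311.475ms=4b +327.869ms=1b
14) 1639.344ms=5b +245.902ms=3/4b
15) 1885.246ms=23/4b +81.967ms=1/4b
Σ=6b of 6 (183bpm 2/4) — PASS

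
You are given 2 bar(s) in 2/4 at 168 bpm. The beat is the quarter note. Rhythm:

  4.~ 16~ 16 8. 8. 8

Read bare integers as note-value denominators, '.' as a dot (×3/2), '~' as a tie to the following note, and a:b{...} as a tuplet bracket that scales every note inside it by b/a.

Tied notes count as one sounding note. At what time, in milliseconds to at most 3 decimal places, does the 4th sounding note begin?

note 4 onset = 7/2b = 1250.0ms

1. 0.0ms @ 0 + 714.286ms (2)
2. 714.286ms @ 2 + 267.857ms (3/4)
3. 982.143ms @ 11/4 + 267.857ms (3/4)
4. 1250.0ms @ 7/2 + 178.571ms (1/2)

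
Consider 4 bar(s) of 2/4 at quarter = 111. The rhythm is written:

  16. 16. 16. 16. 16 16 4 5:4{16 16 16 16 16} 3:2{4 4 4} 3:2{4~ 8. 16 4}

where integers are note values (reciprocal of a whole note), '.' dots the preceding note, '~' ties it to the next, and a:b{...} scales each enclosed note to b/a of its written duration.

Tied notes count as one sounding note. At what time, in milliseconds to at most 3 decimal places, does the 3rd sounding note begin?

note 3 onset = 3/4b = 405.405ms

1. 0.0ms @ 0 + 202.703ms (3/8)
2. 202.703ms @ 3/8 + 202.703ms (3/8)
3. 405.405ms @ 3/4 + 202.703ms (3/8)
4. 608.108ms @ 9/8 + 202.703ms (3/8)
5. 810.811ms @ 3/2 + 135.135ms (1/4)
6. 945.946ms @ 7/4 + 135.135ms (1/4)
7. 1081.081ms @ 2 + 540.541ms (1)
8. 1621.622ms @ 3 + 108.108ms (1/5)
9. 1729.73ms @ 16/5 + 108.108ms (1/5)
10. 1837.838ms @ 17/5 + 108.108ms (1/5)
11. 1945.946ms @ 18/5 + 108.108ms (1/5)
12. 2054.054ms @ 19/5 + 108.108ms (1/5)
13. 2162.162ms @ 4 + 360.36ms (2/3)
14. 2522.523ms @ 14/3 + 360.36ms (2/3)
15. 2882.883ms @ 16/3 + 360.36ms (2/3)
16. 3243.243ms @ 6 + 630.631ms (7/6)
17. 3873.874ms @ 43/6 + 90.09ms (1/6)
18. 3963.964ms @ 22/3 + 360.36ms (2/3)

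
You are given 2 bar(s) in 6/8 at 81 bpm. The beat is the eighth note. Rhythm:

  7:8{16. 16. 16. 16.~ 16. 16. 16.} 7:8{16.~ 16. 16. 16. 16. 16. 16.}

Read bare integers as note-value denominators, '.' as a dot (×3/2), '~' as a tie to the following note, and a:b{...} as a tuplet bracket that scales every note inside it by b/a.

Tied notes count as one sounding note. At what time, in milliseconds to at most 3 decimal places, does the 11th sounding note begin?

1. 0.0ms @ 0 + 634.921ms (6/7)
2. 634.921ms @ 6/7 + 634.921ms (6/7)
3. 1269.841ms @ 12/7 + 634.921ms (6/7)
4. 1904.762ms @ 18/7 + 1269.841ms (12/7)
5. 3174.603ms @ 30/7 + 634.921ms (6/7)
6. 3809.524ms @ 36/7 + 634.921ms (6/7)
7. 4444.444ms @ 6 + 1269.841ms (12/7)
8. 5714.286ms @ 54/7 + 634.921ms (6/7)
9. 6349.206ms @ 60/7 + 634.921ms (6/7)
10. 6984.127ms @ 66/7 + 634.921ms (6/7)
11. 7619.048ms @ 72/7 + 634.921ms (6/7)
12. 8253.968ms @ 78/7 + 634.921ms (6/7)

note 11 onset = 72/7b = 7619.048ms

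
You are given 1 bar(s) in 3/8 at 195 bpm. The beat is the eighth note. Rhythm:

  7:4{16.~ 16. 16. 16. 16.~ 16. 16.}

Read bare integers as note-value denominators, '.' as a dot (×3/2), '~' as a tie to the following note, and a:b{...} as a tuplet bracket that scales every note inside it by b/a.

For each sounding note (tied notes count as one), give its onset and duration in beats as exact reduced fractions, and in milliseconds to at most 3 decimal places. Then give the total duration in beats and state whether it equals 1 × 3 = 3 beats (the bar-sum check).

1) 0.0ms=0b +263.736ms=6/7b
2) 263.736ms=6/7b +131.868ms=3/7b
3) 395.604ms=9/7b +131.868ms=3/7b
4) 527.473ms=12/7b +263.736ms=6/7b
5) 791.209ms=18/7b +131.868ms=3/7b
Σ=3b of 3 (195bpm 3/8) — PASS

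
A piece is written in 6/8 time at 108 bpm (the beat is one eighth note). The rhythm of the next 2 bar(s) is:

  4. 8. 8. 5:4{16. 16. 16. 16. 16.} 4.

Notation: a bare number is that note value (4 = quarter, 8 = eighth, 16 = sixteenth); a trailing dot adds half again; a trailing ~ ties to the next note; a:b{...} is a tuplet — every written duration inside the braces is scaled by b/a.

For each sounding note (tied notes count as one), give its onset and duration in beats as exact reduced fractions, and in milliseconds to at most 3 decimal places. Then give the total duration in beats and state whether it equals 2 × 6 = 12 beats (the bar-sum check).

1) 0.0ms=0b +1666.667ms=3b
2) 1666.667ms=3b +833.333ms=3/2b
3) 2500.0ms=9/2b +833.333ms=3/2b
4) 3333.333ms=6b +333.333ms=3/5b
5) 3666.667ms=33/5b +333.333ms=3/5b
6) 4000.0ms=36/5b +333.333ms=3/5b
7) 4333.333ms=39/5b +333.333ms=3/5b
8) 4666.667ms=42/5b +333.333ms=3/5b
9) 5000.0ms=9b +1666.667ms=3b
Σ=12b of 12 (108bpm 6/8) — PASS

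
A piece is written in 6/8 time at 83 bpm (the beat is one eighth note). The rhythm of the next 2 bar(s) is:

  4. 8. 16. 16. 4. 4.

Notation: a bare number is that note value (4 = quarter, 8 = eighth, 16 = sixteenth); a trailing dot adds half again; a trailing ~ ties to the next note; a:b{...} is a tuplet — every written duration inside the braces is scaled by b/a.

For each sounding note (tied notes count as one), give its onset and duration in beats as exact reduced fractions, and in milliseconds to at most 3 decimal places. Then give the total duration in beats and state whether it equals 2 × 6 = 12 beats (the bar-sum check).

1) 0.0ms=0b +2168.675ms=3b
2) 2168.675ms=3b +1084.337ms=3/2b
3) 3253.012ms=9/2b +542.169ms=3/4b
4) 3795.181ms=21/4b +542.169ms=3/4b
5) 4337.349ms=6b +2168.675ms=3b
6) 6506.024ms=9b +2168.675ms=3b
Σ=12b of 12 (83bpm 6/8) — PASS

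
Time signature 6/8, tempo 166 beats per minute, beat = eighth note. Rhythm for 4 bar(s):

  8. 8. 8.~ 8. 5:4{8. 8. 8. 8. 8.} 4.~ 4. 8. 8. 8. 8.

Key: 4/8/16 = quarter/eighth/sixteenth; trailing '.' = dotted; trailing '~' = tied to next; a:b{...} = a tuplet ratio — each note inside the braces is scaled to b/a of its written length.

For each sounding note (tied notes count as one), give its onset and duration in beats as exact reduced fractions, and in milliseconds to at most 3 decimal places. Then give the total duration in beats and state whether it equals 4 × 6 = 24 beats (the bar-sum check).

1) 0.0ms=0b +542.169ms=3/2b
2) 542.169ms=3/2b +542.169ms=3/2b
3) 1084.337ms=3b +1084.337ms=3b
4) 2168.675ms=6b +433.735ms=6/5b
5) 2602.41ms=36/5b +433.735ms=6/5b
6) 3036.145ms=42/5b +433.735ms=6/5b
7) 3469.88ms=48/5b +433.735ms=6/5b
8) 3903.614ms=54/5b +433.735ms=6/5b
9) 4337.349ms=12b +2168.675ms=6b
10) 6506.024ms=18b +542.169ms=3/2b
11) 7048.193ms=39/2b +542.169ms=3/2b
12) 7590.361ms=21b +542.169ms=3/2b
13) 8132.53ms=45/2b +542.169ms=3/2b
Σ=24b of 24 (166bpm 6/8) — PASS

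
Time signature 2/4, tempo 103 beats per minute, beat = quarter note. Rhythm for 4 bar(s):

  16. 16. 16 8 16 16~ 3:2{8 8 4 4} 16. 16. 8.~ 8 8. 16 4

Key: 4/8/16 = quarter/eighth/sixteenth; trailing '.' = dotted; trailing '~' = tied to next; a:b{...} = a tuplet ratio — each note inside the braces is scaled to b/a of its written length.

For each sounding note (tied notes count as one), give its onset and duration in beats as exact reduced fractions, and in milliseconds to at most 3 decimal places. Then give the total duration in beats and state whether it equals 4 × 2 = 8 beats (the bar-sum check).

1) 0.0ms=0b +218.447ms=3/8b
2) 218.447ms=3/8b +218.447ms=3/8b
3) 436.893ms=3/4b +145.631ms=1/4b
4) 582.524ms=1b +291.262ms=1/2b
5) 873.786ms=3/2b +145.631ms=1/4b
6) 1019.417ms=7/4b +339.806ms=7/12b
7) 1359.223ms=7/3b +194.175ms=1/3b
8) 1553.398ms=8/3b +388.35ms=2/3b
9) 1941.748ms=10/3b +388.35ms=2/3b
10) 2330.097ms=4b +218.447ms=3/8b
11) 2548.544ms=35/8b +218.447ms=3/8b
12) 2766.99ms=19/4b +728.155ms=5/4b
13) 3495.146ms=6b +436.893ms=3/4b
14) 3932.039ms=27/4b +145.631ms=1/4b
15) 4077.67ms=7b +582.524ms=1b
Σ=8b of 8 (103bpm 2/4) — PASS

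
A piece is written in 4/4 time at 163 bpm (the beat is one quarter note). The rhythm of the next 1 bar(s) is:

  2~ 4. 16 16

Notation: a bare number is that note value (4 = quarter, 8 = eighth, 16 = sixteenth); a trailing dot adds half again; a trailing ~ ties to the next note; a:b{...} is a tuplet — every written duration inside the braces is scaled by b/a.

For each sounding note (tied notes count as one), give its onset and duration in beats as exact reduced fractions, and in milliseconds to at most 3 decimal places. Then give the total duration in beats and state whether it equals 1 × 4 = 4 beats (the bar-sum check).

1) 0.0ms=0b +1288.344ms=7/2b
2) 1288.344ms=7/2b +92.025ms=1/4b
3) 1380.368ms=15/4b +92.025ms=1/4b
Σ=4b of 4 (163bpm 4/4) — PASS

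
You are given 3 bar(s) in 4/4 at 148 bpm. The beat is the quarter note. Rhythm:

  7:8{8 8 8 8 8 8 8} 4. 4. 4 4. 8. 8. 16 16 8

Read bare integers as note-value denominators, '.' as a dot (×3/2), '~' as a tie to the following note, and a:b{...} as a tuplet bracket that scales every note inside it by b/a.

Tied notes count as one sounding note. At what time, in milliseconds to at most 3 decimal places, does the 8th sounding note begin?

note 8 onset = 4b = 1621.622ms

1. 0.0ms @ 0 + 231.66ms (4/7)
2. 231.66ms @ 4/7 + 231.66ms (4/7)
3. 463.32ms @ 8/7 + 231.66ms (4/7)
4. 694.981ms @ 12/7 + 231.66ms (4/7)
5. 926.641ms @ 16/7 + 231.66ms (4/7)
6. 1158.301ms @ 20/7 + 231.66ms (4/7)
7. 1389.961ms @ 24/7 + 231.66ms (4/7)
8. 1621.622ms @ 4 + 608.108ms (3/2)
9. 2229.73ms @ 11/2 + 608.108ms (3/2)
10. 2837.838ms @ 7 + 405.405ms (1)
11. 3243.243ms @ 8 + 608.108ms (3/2)
12. 3851.351ms @ 19/2 + 304.054ms (3/4)
13. 4155.405ms @ 41/4 + 304.054ms (3/4)
14. 4459.459ms @ 11 + 101.351ms (1/4)
15. 4560.811ms @ 45/4 + 101.351ms (1/4)
16. 4662.162ms @ 23/2 + 202.703ms (1/2)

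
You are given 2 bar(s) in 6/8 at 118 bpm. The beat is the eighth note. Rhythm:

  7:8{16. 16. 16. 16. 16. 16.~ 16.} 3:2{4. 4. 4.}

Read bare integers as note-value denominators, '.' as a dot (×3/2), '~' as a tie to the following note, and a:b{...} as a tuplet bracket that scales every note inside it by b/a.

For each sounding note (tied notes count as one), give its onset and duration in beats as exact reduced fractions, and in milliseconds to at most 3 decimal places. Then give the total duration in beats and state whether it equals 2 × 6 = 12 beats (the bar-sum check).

1) 0.0ms=0b +435.835ms=6/7b
2) 435.835ms=6/7b +435.835ms=6/7b
3) 871.671ms=12/7b +435.835ms=6/7b
4) 1307.506ms=18/7b +435.835ms=6/7b
5) 1743.341ms=24/7b +435.835ms=6/7b
6) 2179.177ms=30/7b +871.671ms=12/7b
7) 3050.847ms=6b +1016.949ms=2b
8) 4067.797ms=8b +1016.949ms=2b
9) 5084.746ms=10b +1016.949ms=2b
Σ=12b of 12 (118bpm 6/8) — PASS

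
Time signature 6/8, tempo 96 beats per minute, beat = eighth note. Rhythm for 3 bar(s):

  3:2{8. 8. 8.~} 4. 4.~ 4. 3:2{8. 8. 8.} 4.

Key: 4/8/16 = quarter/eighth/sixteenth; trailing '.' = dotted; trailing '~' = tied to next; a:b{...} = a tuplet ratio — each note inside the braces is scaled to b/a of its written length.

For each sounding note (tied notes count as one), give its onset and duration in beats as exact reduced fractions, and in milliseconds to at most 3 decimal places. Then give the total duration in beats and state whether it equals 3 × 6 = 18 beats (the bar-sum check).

1) 0.0ms=0b +625.0ms=1b
2) 625.0ms=1b +625.0ms=1b
3) 1250.0ms=2b +2500.0ms=4b
4) 3750.0ms=6b +3750.0ms=6b
5) 7500.0ms=12b +625.0ms=1b
6) 8125.0ms=13b +625.0ms=1b
7) 8750.0ms=14b +625.0ms=1b
8) 9375.0ms=15b +1875.0ms=3b
Σ=18b of 18 (96bpm 6/8) — PASS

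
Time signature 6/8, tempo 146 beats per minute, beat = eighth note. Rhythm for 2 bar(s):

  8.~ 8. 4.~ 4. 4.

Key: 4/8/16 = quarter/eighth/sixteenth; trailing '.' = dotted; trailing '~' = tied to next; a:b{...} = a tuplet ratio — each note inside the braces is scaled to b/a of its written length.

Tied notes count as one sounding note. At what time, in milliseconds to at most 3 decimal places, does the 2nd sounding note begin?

1. 0.0ms @ 0 + 1232.877ms (3)
2. 1232.877ms @ 3 + 2465.753ms (6)
3. 3698.63ms @ 9 + 1232.877ms (3)

note 2 onset = 3b = 1232.877ms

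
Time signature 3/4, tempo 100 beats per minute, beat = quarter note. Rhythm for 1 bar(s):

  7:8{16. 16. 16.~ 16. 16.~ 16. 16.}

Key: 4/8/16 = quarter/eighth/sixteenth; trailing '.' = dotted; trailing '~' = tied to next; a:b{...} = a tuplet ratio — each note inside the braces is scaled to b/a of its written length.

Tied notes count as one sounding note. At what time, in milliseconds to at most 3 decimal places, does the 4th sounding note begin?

note 4 onset = 12/7b = 1028.571ms

1. 0.0ms @ 0 + 257.143ms (3/7)
2. 257.143ms @ 3/7 + 257.143ms (3/7)
3. 514.286ms @ 6/7 + 514.286ms (6/7)
4. 1028.571ms @ 12/7 + 514.286ms (6/7)
5. 1542.857ms @ 18/7 + 257.143ms (3/7)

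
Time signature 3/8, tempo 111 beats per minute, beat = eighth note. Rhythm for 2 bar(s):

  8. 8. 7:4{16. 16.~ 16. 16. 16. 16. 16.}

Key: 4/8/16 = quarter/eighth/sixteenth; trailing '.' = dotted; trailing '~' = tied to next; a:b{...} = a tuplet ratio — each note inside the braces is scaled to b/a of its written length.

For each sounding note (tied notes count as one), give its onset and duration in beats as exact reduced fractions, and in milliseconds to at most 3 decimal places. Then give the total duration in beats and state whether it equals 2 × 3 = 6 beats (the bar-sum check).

1) 0.0ms=0b +810.811ms=3/2b
2) 810.811ms=3/2b +810.811ms=3/2b
3) 1621.622ms=3b +231.66ms=3/7b
4) 1853.282ms=24/7b +463.32ms=6/7b
5) 2316.602ms=30/7b +231.66ms=3/7b
6) 2548.263ms=33/7b +231.66ms=3/7b
7) 2779.923ms=36/7b +231.66ms=3/7b
8) 3011.583ms=39/7b +231.66ms=3/7b
Σ=6b of 6 (111bpm 3/8) — PASS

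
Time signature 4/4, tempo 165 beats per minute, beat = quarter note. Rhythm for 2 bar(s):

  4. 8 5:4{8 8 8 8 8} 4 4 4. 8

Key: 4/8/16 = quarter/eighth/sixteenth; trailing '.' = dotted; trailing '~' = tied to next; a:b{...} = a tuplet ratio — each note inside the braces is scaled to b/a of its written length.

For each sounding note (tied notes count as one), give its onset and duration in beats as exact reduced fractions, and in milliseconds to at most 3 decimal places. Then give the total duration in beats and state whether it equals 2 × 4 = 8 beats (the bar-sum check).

1) 0.0ms=0b +545.455ms=3/2b
2) 545.455ms=3/2b +181.818ms=1/2b
3) 727.273ms=2b +145.455ms=2/5b
4) 872.727ms=12/5b +145.455ms=2/5b
5) 1018.182ms=14/5b +145.455ms=2/5b
6) 1163.636ms=16/5b +145.455ms=2/5b
7) 1309.091ms=18/5b +145.455ms=2/5b
8) 1454.545ms=4b +363.636ms=1b
9) 1818.182ms=5b +363.636ms=1b
10) 2181.818ms=6b +545.455ms=3/2b
11) 2727.273ms=15/2b +181.818ms=1/2b
Σ=8b of 8 (165bpm 4/4) — PASS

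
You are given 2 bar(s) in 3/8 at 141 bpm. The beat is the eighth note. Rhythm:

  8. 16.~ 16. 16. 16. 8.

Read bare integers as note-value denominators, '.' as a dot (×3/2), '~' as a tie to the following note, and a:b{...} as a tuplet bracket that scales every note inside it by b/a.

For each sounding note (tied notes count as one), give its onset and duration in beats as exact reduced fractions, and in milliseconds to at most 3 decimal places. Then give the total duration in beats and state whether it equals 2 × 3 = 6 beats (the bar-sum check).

1) 0.0ms=0b +638.298ms=3/2b
2) 638.298ms=3/2b +638.298ms=3/2b
3) 1276.596ms=3b +319.149ms=3/4b
4) 1595.745ms=15/4b +319.149ms=3/4b
5) 1914.894ms=9/2b +638.298ms=3/2b
Σ=6b of 6 (141bpm 3/8) — PASS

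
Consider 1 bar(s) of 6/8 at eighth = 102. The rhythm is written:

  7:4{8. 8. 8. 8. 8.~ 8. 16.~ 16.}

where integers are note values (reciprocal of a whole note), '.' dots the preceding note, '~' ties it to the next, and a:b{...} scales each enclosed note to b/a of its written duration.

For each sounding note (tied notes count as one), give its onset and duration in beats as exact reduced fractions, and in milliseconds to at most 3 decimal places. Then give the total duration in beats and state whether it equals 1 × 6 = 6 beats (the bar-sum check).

1) 0.0ms=0b +504.202ms=6/7b
2) 504.202ms=6/7b +504.202ms=6/7b
3) 1008.403ms=12/7b +504.202ms=6/7b
4) 1512.605ms=18/7b +504.202ms=6/7b
5) 2016.807ms=24/7b +1008.403ms=12/7b
6) 3025.21ms=36/7b +504.202ms=6/7b
Σ=6b of 6 (102bpm 6/8) — PASS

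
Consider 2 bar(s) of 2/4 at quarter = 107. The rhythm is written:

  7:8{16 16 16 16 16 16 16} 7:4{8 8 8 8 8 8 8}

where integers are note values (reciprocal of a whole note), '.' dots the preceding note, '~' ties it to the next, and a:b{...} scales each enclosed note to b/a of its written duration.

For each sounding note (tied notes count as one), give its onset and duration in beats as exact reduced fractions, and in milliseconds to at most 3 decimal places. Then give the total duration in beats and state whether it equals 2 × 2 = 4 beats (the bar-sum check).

1) 0.0ms=0b +160.214ms=2/7b
2) 160.214ms=2/7b +160.214ms=2/7b
3) 320.427ms=4/7b +160.214ms=2/7b
4) 480.641ms=6/7b +160.214ms=2/7b
5) 640.854ms=8/7b +160.214ms=2/7b
6) 801.068ms=10/7b +160.214ms=2/7b
7) 961.282ms=12/7b +160.214ms=2/7b
8) 1121.495ms=2b +160.214ms=2/7b
9) 1281.709ms=16/7b +160.214ms=2/7b
10) 1441.923ms=18/7b +160.214ms=2/7b
11) 1602.136ms=20/7b +160.214ms=2/7b
12) 1762.35ms=22/7b +160.214ms=2/7b
13) 1922.563ms=24/7b +160.214ms=2/7b
14) 2082.777ms=26/7b +160.214ms=2/7b
Σ=4b of 4 (107bpm 2/4) — PASS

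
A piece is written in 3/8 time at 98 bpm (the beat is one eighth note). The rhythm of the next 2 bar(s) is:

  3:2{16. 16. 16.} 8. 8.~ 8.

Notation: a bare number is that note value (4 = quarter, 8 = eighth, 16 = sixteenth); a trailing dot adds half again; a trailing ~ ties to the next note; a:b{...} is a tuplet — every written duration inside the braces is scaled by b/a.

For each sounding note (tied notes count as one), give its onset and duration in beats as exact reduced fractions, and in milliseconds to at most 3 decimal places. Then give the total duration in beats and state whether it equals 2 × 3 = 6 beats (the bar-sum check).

1) 0.0ms=0b +306.122ms=1/2b
2) 306.122ms=1/2b +306.122ms=1/2b
3) 612.245ms=1b +306.122ms=1/2b
4) 918.367ms=3/2b +918.367ms=3/2b
5) 1836.735ms=3b +1836.735ms=3b
Σ=6b of 6 (98bpm 3/8) — PASS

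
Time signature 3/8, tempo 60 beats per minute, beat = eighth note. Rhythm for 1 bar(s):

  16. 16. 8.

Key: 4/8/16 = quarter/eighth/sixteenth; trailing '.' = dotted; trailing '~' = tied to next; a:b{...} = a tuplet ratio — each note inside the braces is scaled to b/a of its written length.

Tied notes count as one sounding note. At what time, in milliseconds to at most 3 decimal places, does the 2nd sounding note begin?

note 2 onset = 3/4b = 750.0ms

1. 0.0ms @ 0 + 750.0ms (3/4)
2. 750.0ms @ 3/4 + 750.0ms (3/4)
3. 1500.0ms @ 3/2 + 1500.0ms (3/2)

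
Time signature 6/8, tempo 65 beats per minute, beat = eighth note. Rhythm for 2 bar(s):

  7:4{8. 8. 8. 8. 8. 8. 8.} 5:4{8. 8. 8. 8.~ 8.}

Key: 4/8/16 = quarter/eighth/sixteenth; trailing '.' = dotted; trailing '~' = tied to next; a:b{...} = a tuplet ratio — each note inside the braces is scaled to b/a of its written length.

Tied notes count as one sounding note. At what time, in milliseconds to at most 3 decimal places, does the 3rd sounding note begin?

note 3 onset = 12/7b = 1582.418ms

1. 0.0ms @ 0 + 791.209ms (6/7)
2. 791.209ms @ 6/7 + 791.209ms (6/7)
3. 1582.418ms @ 12/7 + 791.209ms (6/7)
4. 2373.626ms @ 18/7 + 791.209ms (6/7)
5. 3164.835ms @ 24/7 + 791.209ms (6/7)
6. 3956.044ms @ 30/7 + 791.209ms (6/7)
7. 4747.253ms @ 36/7 + 791.209ms (6/7)
8. 5538.462ms @ 6 + 1107.692ms (6/5)
9. 6646.154ms @ 36/5 + 1107.692ms (6/5)
10. 7753.846ms @ 42/5 + 1107.692ms (6/5)
11. 8861.538ms @ 48/5 + 2215.385ms (12/5)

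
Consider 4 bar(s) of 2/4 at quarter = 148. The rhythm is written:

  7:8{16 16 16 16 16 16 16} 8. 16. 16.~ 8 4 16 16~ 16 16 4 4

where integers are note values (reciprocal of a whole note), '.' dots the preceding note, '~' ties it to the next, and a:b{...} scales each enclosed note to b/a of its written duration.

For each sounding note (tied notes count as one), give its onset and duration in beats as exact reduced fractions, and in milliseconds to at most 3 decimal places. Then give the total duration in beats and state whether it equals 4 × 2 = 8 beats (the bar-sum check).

1) 0.0ms=0b +115.83ms=2/7b
2) 115.83ms=2/7b +115.83ms=2/7b
3) 231.66ms=4/7b +115.83ms=2/7b
4) 347.49ms=6/7b +115.83ms=2/7b
5) 463.32ms=8/7b +115.83ms=2/7b
6) 579.151ms=10/7b +115.83ms=2/7b
7) 694.981ms=12/7b +115.83ms=2/7b
8) 810.811ms=2b +304.054ms=3/4b
9) 1114.865ms=11/4b +152.027ms=3/8b
10) 1266.892ms=25/8b +354.73ms=7/8b
11) 1621.622ms=4b +405.405ms=1b
12) 2027.027ms=5b +101.351ms=1/4b
13) 2128.378ms=21/4b +202.703ms=1/2b
14) 2331.081ms=23/4b +101.351ms=1/4b
15) 2432.432ms=6b +405.405ms=1b
16) 2837.838ms=7b +405.405ms=1b
Σ=8b of 8 (148bpm 2/4) — PASS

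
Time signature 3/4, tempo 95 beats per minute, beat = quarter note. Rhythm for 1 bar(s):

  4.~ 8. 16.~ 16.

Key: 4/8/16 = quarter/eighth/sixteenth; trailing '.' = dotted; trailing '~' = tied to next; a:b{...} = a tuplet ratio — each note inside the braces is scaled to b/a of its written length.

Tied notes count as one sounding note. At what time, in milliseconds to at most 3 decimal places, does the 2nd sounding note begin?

note 2 onset = 9/4b = 1421.053ms

1. 0.0ms @ 0 + 1421.053ms (9/4)
2. 1421.053ms @ 9/4 + 473.684ms (3/4)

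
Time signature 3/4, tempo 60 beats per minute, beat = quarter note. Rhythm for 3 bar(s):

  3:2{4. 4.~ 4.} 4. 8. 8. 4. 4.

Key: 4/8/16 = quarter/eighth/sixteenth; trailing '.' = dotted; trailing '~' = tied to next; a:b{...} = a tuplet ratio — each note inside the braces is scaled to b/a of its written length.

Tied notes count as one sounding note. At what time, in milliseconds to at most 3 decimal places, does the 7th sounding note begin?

note 7 onset = 15/2b = 7500.0ms

1. 0.0ms @ 0 + 1000.0ms (1)
2. 1000.0ms @ 1 + 2000.0ms (2)
3. 3000.0ms @ 3 + 1500.0ms (3/2)
4. 4500.0ms @ 9/2 + 750.0ms (3/4)
5. 5250.0ms @ 21/4 + 750.0ms (3/4)
6. 6000.0ms @ 6 + 1500.0ms (3/2)
7. 7500.0ms @ 15/2 + 1500.0ms (3/2)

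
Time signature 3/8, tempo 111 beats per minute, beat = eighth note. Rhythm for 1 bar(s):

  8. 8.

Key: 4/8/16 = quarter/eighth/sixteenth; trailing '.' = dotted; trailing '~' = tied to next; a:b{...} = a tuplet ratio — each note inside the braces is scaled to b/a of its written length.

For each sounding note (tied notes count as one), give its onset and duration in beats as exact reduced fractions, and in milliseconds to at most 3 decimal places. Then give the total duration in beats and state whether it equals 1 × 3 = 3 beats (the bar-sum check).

1) 0.0ms=0b +810.811ms=3/2b
2) 810.811ms=3/2b +810.811ms=3/2b
Σ=3b of 3 (111bpm 3/8) — PASS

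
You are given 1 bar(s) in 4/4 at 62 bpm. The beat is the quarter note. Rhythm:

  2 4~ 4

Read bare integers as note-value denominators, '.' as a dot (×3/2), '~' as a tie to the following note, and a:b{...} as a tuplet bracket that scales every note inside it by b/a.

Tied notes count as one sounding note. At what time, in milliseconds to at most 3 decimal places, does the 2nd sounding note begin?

1. 0.0ms @ 0 + 1935.484ms (2)
2. 1935.484ms @ 2 + 1935.484ms (2)

note 2 onset = 2b = 1935.484ms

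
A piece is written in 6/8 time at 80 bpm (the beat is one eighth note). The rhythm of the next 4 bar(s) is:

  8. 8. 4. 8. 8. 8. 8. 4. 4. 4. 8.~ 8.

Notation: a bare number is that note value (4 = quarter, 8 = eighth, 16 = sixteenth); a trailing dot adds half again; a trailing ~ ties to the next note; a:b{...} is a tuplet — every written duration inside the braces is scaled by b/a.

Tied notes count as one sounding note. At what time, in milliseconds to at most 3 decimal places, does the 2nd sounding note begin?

1. 0.0ms @ 0 + 1125.0ms (3/2)
2. 1125.0ms @ 3/2 + 1125.0ms (3/2)
3. 2250.0ms @ 3 + 2250.0ms (3)
4. 4500.0ms @ 6 + 1125.0ms (3/2)
5. 5625.0ms @ 15/2 + 1125.0ms (3/2)
6. 6750.0ms @ 9 + 1125.0ms (3/2)
7. 7875.0ms @ 21/2 + 1125.0ms (3/2)
8. 9000.0ms @ 12 + 2250.0ms (3)
9. 11250.0ms @ 15 + 2250.0ms (3)
10. 13500.0ms @ 18 + 2250.0ms (3)
11. 15750.0ms @ 21 + 2250.0ms (3)

note 2 onset = 3/2b = 1125.0ms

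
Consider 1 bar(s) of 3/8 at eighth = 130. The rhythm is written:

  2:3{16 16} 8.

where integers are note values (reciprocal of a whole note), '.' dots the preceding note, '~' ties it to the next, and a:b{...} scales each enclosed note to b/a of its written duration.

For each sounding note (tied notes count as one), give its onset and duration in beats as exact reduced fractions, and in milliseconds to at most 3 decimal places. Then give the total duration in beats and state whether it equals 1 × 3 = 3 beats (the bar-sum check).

1) 0.0ms=0b +346.154ms=3/4b
2) 346.154ms=3/4b +346.154ms=3/4b
3) 692.308ms=3/2b +692.308ms=3/2b
Σ=3b of 3 (130bpm 3/8) — PASS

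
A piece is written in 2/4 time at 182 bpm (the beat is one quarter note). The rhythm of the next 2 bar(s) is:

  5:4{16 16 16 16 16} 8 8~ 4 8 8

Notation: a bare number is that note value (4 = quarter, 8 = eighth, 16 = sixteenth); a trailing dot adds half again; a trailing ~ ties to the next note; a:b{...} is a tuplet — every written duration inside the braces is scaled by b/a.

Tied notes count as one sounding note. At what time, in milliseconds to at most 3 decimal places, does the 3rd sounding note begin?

1. 0.0ms @ 0 + 65.934ms (1/5)
2. 65.934ms @ 1/5 + 65.934ms (1/5)
3. 131.868ms @ 2/5 + 65.934ms (1/5)
4. 197.802ms @ 3/5 + 65.934ms (1/5)
5. 263.736ms @ 4/5 + 65.934ms (1/5)
6. 329.67ms @ 1 + 164.835ms (1/2)
7. 494.505ms @ 3/2 + 494.505ms (3/2)
8. 989.011ms @ 3 + 164.835ms (1/2)
9. 1153.846ms @ 7/2 + 164.835ms (1/2)

note 3 onset = 2/5b = 131.868ms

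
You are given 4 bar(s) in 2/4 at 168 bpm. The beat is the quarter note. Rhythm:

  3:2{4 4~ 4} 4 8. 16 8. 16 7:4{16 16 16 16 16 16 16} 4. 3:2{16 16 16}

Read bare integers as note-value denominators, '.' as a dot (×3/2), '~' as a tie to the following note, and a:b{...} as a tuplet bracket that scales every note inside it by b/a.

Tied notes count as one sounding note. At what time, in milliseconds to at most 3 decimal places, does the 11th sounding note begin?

1. 0.0ms @ 0 + 238.095ms (2/3)
2. 238.095ms @ 2/3 + 476.19ms (4/3)
3. 714.286ms @ 2 + 357.143ms (1)
4. 1071.429ms @ 3 + 267.857ms (3/4)
5. 1339.286ms @ 15/4 + 89.286ms (1/4)
6. 1428.571ms @ 4 + 267.857ms (3/4)
7. 1696.429ms @ 19/4 + 89.286ms (1/4)
8. 1785.714ms @ 5 + 51.02ms (1/7)
9. 1836.735ms @ 36/7 + 51.02ms (1/7)
10. 1887.755ms @ 37/7 + 51.02ms (1/7)
11. 1938.776ms @ 38/7 + 51.02ms (1/7)
12. 1989.796ms @ 39/7 + 51.02ms (1/7)
13. 2040.816ms @ 40/7 + 51.02ms (1/7)
14. 2091.837ms @ 41/7 + 51.02ms (1/7)
15. 2142.857ms @ 6 + 535.714ms (3/2)
16. 2678.571ms @ 15/2 + 59.524ms (1/6)
17. 2738.095ms @ 23/3 + 59.524ms (1/6)
18. 2797.619ms @ 47/6 + 59.524ms (1/6)

note 11 onset = 38/7b = 1938.776ms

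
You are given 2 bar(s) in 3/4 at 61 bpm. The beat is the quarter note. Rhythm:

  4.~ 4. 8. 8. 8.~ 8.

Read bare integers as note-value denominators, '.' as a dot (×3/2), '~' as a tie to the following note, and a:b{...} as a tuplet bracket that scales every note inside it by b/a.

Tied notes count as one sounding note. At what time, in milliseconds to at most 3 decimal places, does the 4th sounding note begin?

1. 0.0ms @ 0 + 2950.82ms (3)
2. 2950.82ms @ 3 + 737.705ms (3/4)
3. 3688.525ms @ 15/4 + 737.705ms (3/4)
4. 4426.23ms @ 9/2 + 1475.41ms (3/2)

note 4 onset = 9/2b = 4426.23ms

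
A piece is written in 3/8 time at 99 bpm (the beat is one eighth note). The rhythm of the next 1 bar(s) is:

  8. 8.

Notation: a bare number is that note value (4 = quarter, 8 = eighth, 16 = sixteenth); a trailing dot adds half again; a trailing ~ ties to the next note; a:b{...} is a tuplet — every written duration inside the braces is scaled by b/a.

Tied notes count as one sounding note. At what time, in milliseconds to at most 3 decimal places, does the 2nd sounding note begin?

note 2 onset = 3/2b = 909.091ms

1. 0.0ms @ 0 + 909.091ms (3/2)
2. 909.091ms @ 3/2 + 909.091ms (3/2)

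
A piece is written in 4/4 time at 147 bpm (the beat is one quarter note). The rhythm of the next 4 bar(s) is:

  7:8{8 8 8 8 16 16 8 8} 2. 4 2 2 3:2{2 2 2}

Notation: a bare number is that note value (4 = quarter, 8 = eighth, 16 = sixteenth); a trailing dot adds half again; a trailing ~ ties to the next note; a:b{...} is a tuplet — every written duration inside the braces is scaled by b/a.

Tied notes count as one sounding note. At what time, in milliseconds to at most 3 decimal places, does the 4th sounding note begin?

note 4 onset = 12/7b = 699.708ms

1. 0.0ms @ 0 + 233.236ms (4/7)
2. 233.236ms @ 4/7 + 233.236ms (4/7)
3. 466.472ms @ 8/7 + 233.236ms (4/7)
4. 699.708ms @ 12/7 + 233.236ms (4/7)
5. 932.945ms @ 16/7 + 116.618ms (2/7)
6. 1049.563ms @ 18/7 + 116.618ms (2/7)
7. 1166.181ms @ 20/7 + 233.236ms (4/7)
8. 1399.417ms @ 24/7 + 233.236ms (4/7)
9. 1632.653ms @ 4 + 1224.49ms (3)
10. 2857.143ms @ 7 + 408.163ms (1)
11. 3265.306ms @ 8 + 816.327ms (2)
12. 4081.633ms @ 10 + 816.327ms (2)
13. 4897.959ms @ 12 + 544.218ms (4/3)
14. 5442.177ms @ 40/3 + 544.218ms (4/3)
15. 5986.395ms @ 44/3 + 544.218ms (4/3)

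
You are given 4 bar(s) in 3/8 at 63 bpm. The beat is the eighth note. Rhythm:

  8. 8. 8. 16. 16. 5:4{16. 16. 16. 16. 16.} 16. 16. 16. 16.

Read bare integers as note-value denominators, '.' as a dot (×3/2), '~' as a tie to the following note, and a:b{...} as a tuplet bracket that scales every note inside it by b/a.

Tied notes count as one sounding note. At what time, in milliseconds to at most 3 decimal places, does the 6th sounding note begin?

note 6 onset = 6b = 5714.286ms

1. 0.0ms @ 0 + 1428.571ms (3/2)
2. 1428.571ms @ 3/2 + 1428.571ms (3/2)
3. 2857.143ms @ 3 + 1428.571ms (3/2)
4. 4285.714ms @ 9/2 + 714.286ms (3/4)
5. 5000.0ms @ 21/4 + 714.286ms (3/4)
6. 5714.286ms @ 6 + 571.429ms (3/5)
7. 6285.714ms @ 33/5 + 571.429ms (3/5)
8. 6857.143ms @ 36/5 + 571.429ms (3/5)
9. 7428.571ms @ 39/5 + 571.429ms (3/5)
10. 8000.0ms @ 42/5 + 571.429ms (3/5)
11. 8571.429ms @ 9 + 714.286ms (3/4)
12. 9285.714ms @ 39/4 + 714.286ms (3/4)
13. 10000.0ms @ 21/2 + 714.286ms (3/4)
14. 10714.286ms @ 45/4 + 714.286ms (3/4)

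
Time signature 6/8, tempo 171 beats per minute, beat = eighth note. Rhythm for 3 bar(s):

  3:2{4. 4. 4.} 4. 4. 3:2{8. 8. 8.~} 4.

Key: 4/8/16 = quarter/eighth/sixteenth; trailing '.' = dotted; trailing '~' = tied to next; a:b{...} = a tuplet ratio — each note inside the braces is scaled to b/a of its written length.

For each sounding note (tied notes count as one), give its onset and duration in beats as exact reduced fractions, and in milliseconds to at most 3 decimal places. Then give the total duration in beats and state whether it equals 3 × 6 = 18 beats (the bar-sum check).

1) 0.0ms=0b +701.754ms=2b
2) 701.754ms=2b +701.754ms=2b
3) 1403.509ms=4b +701.754ms=2b
4) 2105.263ms=6b +1052.632ms=3b
5) 3157.895ms=9b +1052.632ms=3b
6) 4210.526ms=12b +350.877ms=1b
7) 4561.404ms=13b +350.877ms=1b
8) 4912.281ms=14b +1403.509ms=4b
Σ=18b of 18 (171bpm 6/8) — PASS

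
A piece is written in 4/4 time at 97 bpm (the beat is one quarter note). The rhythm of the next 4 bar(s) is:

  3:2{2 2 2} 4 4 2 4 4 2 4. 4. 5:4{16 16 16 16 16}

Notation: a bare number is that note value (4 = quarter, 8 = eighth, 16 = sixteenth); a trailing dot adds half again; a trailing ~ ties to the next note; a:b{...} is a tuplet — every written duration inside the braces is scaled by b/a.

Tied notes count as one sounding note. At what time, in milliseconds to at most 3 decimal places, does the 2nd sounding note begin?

1. 0.0ms @ 0 + 824.742ms (4/3)
2. 824.742ms @ 4/3 + 824.742ms (4/3)
3. 1649.485ms @ 8/3 + 824.742ms (4/3)
4. 2474.227ms @ 4 + 618.557ms (1)
5. 3092.784ms @ 5 + 618.557ms (1)
6. 3711.34ms @ 6 + 1237.113ms (2)
7. 4948.454ms @ 8 + 618.557ms (1)
8. 5567.01ms @ 9 + 618.557ms (1)
9. 6185.567ms @ 10 + 1237.113ms (2)
10. 7422.68ms @ 12 + 927.835ms (3/2)
11. 8350.515ms @ 27/2 + 927.835ms (3/2)
12. 9278.351ms @ 15 + 123.711ms (1/5)
13. 9402.062ms @ 76/5 + 123.711ms (1/5)
14. 9525.773ms @ 77/5 + 123.711ms (1/5)
15. 9649.485ms @ 78/5 + 123.711ms (1/5)
16. 9773.196ms @ 79/5 + 123.711ms (1/5)

note 2 onset = 4/3b = 824.742ms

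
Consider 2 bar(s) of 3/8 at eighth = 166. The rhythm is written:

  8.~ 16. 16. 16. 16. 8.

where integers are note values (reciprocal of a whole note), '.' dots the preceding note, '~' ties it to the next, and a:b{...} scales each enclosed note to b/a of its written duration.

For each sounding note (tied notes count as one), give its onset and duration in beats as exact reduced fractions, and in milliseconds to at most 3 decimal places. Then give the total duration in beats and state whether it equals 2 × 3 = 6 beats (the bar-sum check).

1) 0.0ms=0b +813.253ms=9/4b
2) 813.253ms=9/4b +271.084ms=3/4b
3) 1084.337ms=3b +271.084ms=3/4b
4) 1355.422ms=15/4b +271.084ms=3/4b
5) 1626.506ms=9/2b +542.169ms=3/2b
Σ=6b of 6 (166bpm 3/8) — PASS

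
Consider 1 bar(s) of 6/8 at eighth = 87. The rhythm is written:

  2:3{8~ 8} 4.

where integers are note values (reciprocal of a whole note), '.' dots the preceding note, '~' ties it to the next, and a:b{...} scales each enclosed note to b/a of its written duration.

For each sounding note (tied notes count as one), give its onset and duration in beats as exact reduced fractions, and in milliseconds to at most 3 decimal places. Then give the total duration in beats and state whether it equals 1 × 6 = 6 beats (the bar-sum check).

1) 0.0ms=0b +2068.966ms=3b
2) 2068.966ms=3b +2068.966ms=3b
Σ=6b of 6 (87bpm 6/8) — PASS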